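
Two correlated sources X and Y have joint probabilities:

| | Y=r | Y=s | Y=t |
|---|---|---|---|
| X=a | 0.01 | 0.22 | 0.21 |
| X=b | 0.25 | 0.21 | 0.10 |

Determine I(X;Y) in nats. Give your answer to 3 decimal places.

Marginals: p(X) = (0.4400, 0.5600), p(Y) = (0.2600, 0.4300, 0.3100).
I(X;Y) = Σ p(x,y)·ln[p(x,y)/(p(x)p(y))].
  (a,r): 0.01·ln(0.0874) = -0.0244
  (a,s): 0.22·ln(1.1628) = 0.0332
  (a,t): 0.21·ln(1.5396) = 0.0906
  (b,r): 0.25·ln(1.7170) = 0.1351
  (b,s): 0.21·ln(0.8721) = -0.0287
  (b,t): 0.10·ln(0.5760) = -0.0552
Sum = 0.151 nats.

0.151 nats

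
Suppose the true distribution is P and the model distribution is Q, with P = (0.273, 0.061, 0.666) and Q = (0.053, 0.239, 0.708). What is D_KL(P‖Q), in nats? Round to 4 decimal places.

D(P‖Q) = Σ p·ln(p/q).
  0.273·ln(0.273/0.053) = 0.44750
  0.061·ln(0.061/0.239) = -0.08330
  0.666·ln(0.666/0.708) = -0.04073
D(P‖Q) = 0.3235 nats.

0.3235 nats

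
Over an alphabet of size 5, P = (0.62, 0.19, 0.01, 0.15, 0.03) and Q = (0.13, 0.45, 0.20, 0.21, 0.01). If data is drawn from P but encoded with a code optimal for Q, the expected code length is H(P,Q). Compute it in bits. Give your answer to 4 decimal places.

H(P,Q) = −Σ p·log₂ q.
  −0.62·log₂(0.13) = 1.82492
  −0.19·log₂(0.45) = 0.21888
  −0.01·log₂(0.20) = 0.02322
  −0.15·log₂(0.21) = 0.33773
  −0.03·log₂(0.01) = 0.19932
H(P,Q) = 2.6041 bits.

2.6041 bits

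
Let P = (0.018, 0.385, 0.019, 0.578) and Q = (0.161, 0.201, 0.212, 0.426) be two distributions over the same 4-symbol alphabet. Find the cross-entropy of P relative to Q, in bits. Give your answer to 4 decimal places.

H(P,Q) = −Σ p·log₂ q.
  −0.018·log₂(0.161) = 0.04743
  −0.385·log₂(0.201) = 0.89117
  −0.019·log₂(0.212) = 0.04252
  −0.578·log₂(0.426) = 0.71156
H(P,Q) = 1.6927 bits.

1.6927 bits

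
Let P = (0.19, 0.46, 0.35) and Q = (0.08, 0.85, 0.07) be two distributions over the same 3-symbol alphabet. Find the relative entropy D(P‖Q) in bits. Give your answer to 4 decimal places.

0.6423 bits

D(P‖Q) = Σ p·log₂(p/q).
  0.19·log₂(0.19/0.08) = 0.23711
  0.46·log₂(0.46/0.85) = -0.40748
  0.35·log₂(0.35/0.07) = 0.81267
D(P‖Q) = 0.6423 bits.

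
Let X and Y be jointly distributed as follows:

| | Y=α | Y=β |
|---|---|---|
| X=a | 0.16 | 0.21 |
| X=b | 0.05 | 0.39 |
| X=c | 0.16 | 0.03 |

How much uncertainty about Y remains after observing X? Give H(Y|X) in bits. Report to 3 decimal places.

Marginals: p(X) = (0.3700, 0.4400, 0.1900), p(Y) = (0.3700, 0.6300).
H(Y|X) = Σ p(X) · H(Y|X=·).
  X=a: p=0.3700, H(Y|X=a) = 0.9868
  X=b: p=0.4400, H(Y|X=b) = 0.5108
  X=c: p=0.1900, H(Y|X=c) = 0.6292
Weighted sum = 0.709 bits.

0.709 bits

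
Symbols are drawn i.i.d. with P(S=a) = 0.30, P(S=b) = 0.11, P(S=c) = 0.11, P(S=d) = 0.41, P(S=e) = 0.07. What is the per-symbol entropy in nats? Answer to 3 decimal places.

1.398 nats

H(S) = −Σ p·ln p.
  −(0.30)·ln(0.30) = 0.3612
  −(0.11)·ln(0.11) = 0.2428
  −(0.11)·ln(0.11) = 0.2428
  −(0.41)·ln(0.41) = 0.3656
  −(0.07)·ln(0.07) = 0.1861
Sum: 0.3612 + 0.2428 + 0.2428 + 0.3656 + 0.1861 = 1.398 nats.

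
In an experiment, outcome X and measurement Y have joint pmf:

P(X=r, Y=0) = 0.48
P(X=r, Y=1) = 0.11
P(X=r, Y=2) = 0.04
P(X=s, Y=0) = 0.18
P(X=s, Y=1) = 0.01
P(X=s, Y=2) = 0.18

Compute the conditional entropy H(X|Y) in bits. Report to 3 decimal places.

0.758 bits

Chain rule: H(X|Y) = H(X,Y) − H(Y).
Marginals: p(X) = (0.6300, 0.3700), p(Y) = (0.6600, 0.1200, 0.2200).
H(X,Y) = 2.0014 bits; H(Y) = 1.2433 bits.
H(X|Y) = 2.0014 − 1.2433 = 0.758 bits.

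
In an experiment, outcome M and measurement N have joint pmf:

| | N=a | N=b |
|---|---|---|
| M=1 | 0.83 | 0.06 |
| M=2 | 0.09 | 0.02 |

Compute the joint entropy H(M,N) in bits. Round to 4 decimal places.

H(M,N) = −Σ p(x,y)·log₂ p(x,y) over all 4 cells.
  cell (1,a): −0.83·log₂0.83 = 0.22312
  cell (1,b): −0.06·log₂0.06 = 0.24353
  cell (2,a): −0.09·log₂0.09 = 0.31265
  cell (2,b): −0.02·log₂0.02 = 0.11288
Sum = 0.8922 bits.

0.8922 bits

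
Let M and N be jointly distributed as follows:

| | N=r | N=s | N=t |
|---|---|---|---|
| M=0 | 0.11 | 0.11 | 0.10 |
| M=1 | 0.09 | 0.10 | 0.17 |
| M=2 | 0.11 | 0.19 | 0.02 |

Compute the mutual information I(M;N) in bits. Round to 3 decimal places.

Marginals: p(M) = (0.3200, 0.3600, 0.3200), p(N) = (0.3100, 0.4000, 0.2900).
I(M;N) = H(M) + H(N) − H(M,N).
H(M) = 1.5827, H(N) = 1.5705, H(M,N) = 3.0306.
I(M;N) = 1.5827 + 1.5705 − 3.0306 = 0.123 bits.

0.123 bits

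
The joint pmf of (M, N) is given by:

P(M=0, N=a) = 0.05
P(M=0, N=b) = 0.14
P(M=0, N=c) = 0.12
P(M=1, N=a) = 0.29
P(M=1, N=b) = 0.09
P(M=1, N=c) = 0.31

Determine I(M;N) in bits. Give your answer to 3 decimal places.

0.099 bits

Marginals: p(M) = (0.3100, 0.6900), p(N) = (0.3400, 0.2300, 0.4300).
I(M;N) = Σ p(x,y)·log₂[p(x,y)/(p(x)p(y))].
  (0,a): 0.05·log₂(0.4744) = -0.0538
  (0,b): 0.14·log₂(1.9635) = 0.1363
  (0,c): 0.12·log₂(0.9002) = -0.0182
  (1,a): 0.29·log₂(1.2361) = 0.0887
  (1,b): 0.09·log₂(0.5671) = -0.0736
  (1,c): 0.31·log₂(1.0448) = 0.0196
Sum = 0.099 bits.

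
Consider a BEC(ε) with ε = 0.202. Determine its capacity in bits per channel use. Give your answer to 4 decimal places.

0.7980 bits

Binary erasure channel: capacity C = 1 − ε.
C = 1 − 0.202 = 0.7980 bits per channel use.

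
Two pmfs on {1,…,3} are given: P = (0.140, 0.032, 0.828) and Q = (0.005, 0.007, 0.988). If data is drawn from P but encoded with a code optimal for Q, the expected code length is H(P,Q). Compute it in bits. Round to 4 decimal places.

H(P,Q) = −Σ p·log₂ q.
  −0.140·log₂(0.005) = 1.07014
  −0.032·log₂(0.007) = 0.22907
  −0.828·log₂(0.988) = 0.01442
H(P,Q) = 1.3136 bits.

1.3136 bits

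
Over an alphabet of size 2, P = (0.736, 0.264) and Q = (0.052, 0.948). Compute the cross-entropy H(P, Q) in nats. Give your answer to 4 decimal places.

H(P,Q) = −Σ p·ln q.
  −0.736·ln(0.052) = 2.17599
  −0.264·ln(0.948) = 0.01410
H(P,Q) = 2.1901 nats.

2.1901 nats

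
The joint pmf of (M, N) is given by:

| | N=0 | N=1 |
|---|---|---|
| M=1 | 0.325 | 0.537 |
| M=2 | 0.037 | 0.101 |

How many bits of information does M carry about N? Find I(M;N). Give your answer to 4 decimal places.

0.0046 bits

Marginals: p(M) = (0.8620, 0.1380), p(N) = (0.3620, 0.6380).
I(M;N) = H(M) + H(N) − H(M,N).
H(M) = 0.5790, H(N) = 0.9443, H(M,N) = 1.5187.
I(M;N) = 0.5790 + 0.9443 − 1.5187 = 0.0046 bits.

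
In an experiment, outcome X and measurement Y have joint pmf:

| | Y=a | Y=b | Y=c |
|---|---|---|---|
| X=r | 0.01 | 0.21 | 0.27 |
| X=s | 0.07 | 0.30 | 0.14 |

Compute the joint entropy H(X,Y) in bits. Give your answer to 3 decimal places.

2.236 bits

H(X,Y) = −Σ p(x,y)·log₂ p(x,y) over all 6 cells.
  cell (r,a): −0.01·log₂0.01 = 0.0664
  cell (r,b): −0.21·log₂0.21 = 0.4728
  cell (r,c): −0.27·log₂0.27 = 0.5100
  cell (s,a): −0.07·log₂0.07 = 0.2686
  cell (s,b): −0.30·log₂0.30 = 0.5211
  cell (s,c): −0.14·log₂0.14 = 0.3971
Sum = 2.236 bits.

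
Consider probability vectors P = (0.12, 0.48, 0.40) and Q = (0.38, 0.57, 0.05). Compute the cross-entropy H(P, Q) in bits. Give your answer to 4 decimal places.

2.2855 bits

H(P,Q) = −Σ p·log₂ q.
  −0.12·log₂(0.38) = 0.16751
  −0.48·log₂(0.57) = 0.38926
  −0.40·log₂(0.05) = 1.72877
H(P,Q) = 2.2855 bits.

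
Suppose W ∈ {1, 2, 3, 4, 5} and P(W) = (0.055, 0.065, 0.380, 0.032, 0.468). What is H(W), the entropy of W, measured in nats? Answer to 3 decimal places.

1.170 nats

H(W) = −Σ p·ln p.
  −(0.055)·ln(0.055) = 0.1595
  −(0.065)·ln(0.065) = 0.1777
  −(0.380)·ln(0.380) = 0.3677
  −(0.032)·ln(0.032) = 0.1101
  −(0.468)·ln(0.468) = 0.3553
Sum: 0.1595 + 0.1777 + 0.3677 + 0.1101 + 0.3553 = 1.170 nats.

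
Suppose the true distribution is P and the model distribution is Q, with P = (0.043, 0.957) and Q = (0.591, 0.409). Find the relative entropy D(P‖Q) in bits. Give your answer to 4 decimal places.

1.0111 bits

D(P‖Q) = Σ p·log₂(p/q).
  0.043·log₂(0.043/0.591) = -0.16257
  0.957·log₂(0.957/0.409) = 1.17368
D(P‖Q) = 1.0111 bits.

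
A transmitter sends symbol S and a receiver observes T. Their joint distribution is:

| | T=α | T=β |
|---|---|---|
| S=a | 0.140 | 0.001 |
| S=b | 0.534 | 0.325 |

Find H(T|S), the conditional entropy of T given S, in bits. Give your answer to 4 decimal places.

Marginals: p(S) = (0.1410, 0.8590), p(T) = (0.6740, 0.3260).
H(T|S) = Σ p(S) · H(T|S=·).
  S=a: p=0.1410, H(T|S=a) = 0.0608
  S=b: p=0.8590, H(T|S=b) = 0.9569
Weighted sum = 0.8305 bits.

0.8305 bits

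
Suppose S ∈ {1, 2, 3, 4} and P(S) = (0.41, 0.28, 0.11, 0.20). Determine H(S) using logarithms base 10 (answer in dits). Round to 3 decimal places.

H(S) = −Σ p·log₁₀ p.
  −(0.41)·log₁₀(0.41) = 0.1588
  −(0.28)·log₁₀(0.28) = 0.1548
  −(0.11)·log₁₀(0.11) = 0.1054
  −(0.20)·log₁₀(0.20) = 0.1398
Sum: 0.1588 + 0.1548 + 0.1054 + 0.1398 = 0.559 dits.

0.559 dits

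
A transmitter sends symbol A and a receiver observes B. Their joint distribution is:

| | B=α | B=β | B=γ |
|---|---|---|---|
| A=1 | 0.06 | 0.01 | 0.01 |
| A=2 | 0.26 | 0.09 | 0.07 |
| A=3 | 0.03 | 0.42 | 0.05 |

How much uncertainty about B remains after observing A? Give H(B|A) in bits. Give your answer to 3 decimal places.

Chain rule: H(B|A) = H(A,B) − H(A).
Marginals: p(A) = (0.0800, 0.4200, 0.5000), p(B) = (0.3500, 0.5200, 0.1300).
H(A,B) = 2.3564 bits; H(A) = 1.3172 bits.
H(B|A) = 2.3564 − 1.3172 = 1.039 bits.

1.039 bits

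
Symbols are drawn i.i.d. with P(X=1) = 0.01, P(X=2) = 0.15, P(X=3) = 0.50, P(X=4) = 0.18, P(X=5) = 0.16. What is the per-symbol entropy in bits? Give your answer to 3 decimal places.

H(X) = −Σ p·log₂ p.
  −(0.01)·log₂(0.01) = 0.0664
  −(0.15)·log₂(0.15) = 0.4105
  −(0.50)·log₂(0.50) = 0.5000
  −(0.18)·log₂(0.18) = 0.4453
  −(0.16)·log₂(0.16) = 0.4230
Sum: 0.0664 + 0.4105 + 0.5000 + 0.4453 + 0.4230 = 1.845 bits.

1.845 bits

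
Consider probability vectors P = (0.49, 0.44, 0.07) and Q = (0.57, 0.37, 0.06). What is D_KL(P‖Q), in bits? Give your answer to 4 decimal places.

0.0186 bits

D(P‖Q) = Σ p·log₂(p/q).
  0.49·log₂(0.49/0.57) = -0.10691
  0.44·log₂(0.44/0.37) = 0.10999
  0.07·log₂(0.07/0.06) = 0.01557
D(P‖Q) = 0.0186 bits.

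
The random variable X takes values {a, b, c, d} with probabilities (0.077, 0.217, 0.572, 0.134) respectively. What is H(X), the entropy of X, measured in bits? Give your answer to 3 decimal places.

H(X) = −Σ p·log₂ p.
  −(0.077)·log₂(0.077) = 0.2848
  −(0.217)·log₂(0.217) = 0.4783
  −(0.572)·log₂(0.572) = 0.4610
  −(0.134)·log₂(0.134) = 0.3886
Sum: 0.2848 + 0.4783 + 0.4610 + 0.3886 = 1.613 bits.

1.613 bits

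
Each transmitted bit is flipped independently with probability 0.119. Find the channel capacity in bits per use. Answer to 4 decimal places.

Binary symmetric channel: C = 1 − h₂(ε) where h₂ is the binary entropy function.
h₂(0.119) = −0.119·log₂0.119 − 0.881·log₂0.881 = 0.5265.
C = 1 − 0.5265 = 0.4735 bits per channel use.

0.4735 bits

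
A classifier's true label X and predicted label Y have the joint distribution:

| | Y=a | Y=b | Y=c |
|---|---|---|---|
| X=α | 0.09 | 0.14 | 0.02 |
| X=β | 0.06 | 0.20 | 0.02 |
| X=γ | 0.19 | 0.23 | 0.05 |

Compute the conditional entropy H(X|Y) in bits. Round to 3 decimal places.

Marginals: p(X) = (0.2500, 0.2800, 0.4700), p(Y) = (0.3400, 0.5700, 0.0900).
H(X|Y) = Σ p(Y) · H(X|Y=·).
  Y=a: p=0.3400, H(X|Y=a) = 1.4184
  Y=b: p=0.5700, H(X|Y=b) = 1.5560
  Y=c: p=0.0900, H(X|Y=c) = 1.4355
Weighted sum = 1.498 bits.

1.498 bits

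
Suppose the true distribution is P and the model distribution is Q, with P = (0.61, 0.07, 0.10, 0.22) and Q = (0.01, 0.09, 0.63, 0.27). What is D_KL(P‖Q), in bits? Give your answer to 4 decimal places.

3.2618 bits

D(P‖Q) = Σ p·log₂(p/q).
  0.61·log₂(0.61/0.01) = 3.61775
  0.07·log₂(0.07/0.09) = -0.02538
  0.10·log₂(0.10/0.63) = -0.26554
  0.22·log₂(0.22/0.27) = -0.06500
D(P‖Q) = 3.2618 bits.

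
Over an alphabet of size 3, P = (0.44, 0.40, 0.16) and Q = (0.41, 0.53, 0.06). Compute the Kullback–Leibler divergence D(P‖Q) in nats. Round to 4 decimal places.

D(P‖Q) = Σ p·ln(p/q).
  0.44·ln(0.44/0.41) = 0.03107
  0.40·ln(0.40/0.53) = -0.11256
  0.16·ln(0.16/0.06) = 0.15693
D(P‖Q) = 0.0754 nats.

0.0754 nats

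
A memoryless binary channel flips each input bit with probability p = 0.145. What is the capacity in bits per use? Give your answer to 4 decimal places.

0.4028 bits

Binary symmetric channel: C = 1 − h₂(ε) where h₂ is the binary entropy function.
h₂(0.145) = −0.145·log₂0.145 − 0.855·log₂0.855 = 0.5972.
C = 1 − 0.5972 = 0.4028 bits per channel use.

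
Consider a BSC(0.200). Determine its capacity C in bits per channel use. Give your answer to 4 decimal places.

0.2781 bits

Binary symmetric channel: C = 1 − h₂(ε) where h₂ is the binary entropy function.
h₂(0.200) = −0.200·log₂0.200 − 0.800·log₂0.800 = 0.7219.
C = 1 − 0.7219 = 0.2781 bits per channel use.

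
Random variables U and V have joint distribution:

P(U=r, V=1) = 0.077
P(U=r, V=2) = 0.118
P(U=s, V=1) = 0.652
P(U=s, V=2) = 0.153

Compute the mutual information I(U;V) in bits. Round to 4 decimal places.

Marginals: p(U) = (0.1950, 0.8050), p(V) = (0.7290, 0.2710).
I(U;V) = Σ p(x,y)·log₂[p(x,y)/(p(x)p(y))].
  (r,1): 0.077·log₂(0.5417) = -0.06811
  (r,2): 0.118·log₂(2.2329) = 0.13676
  (s,1): 0.652·log₂(1.1110) = 0.09903
  (s,2): 0.153·log₂(0.7013) = -0.07831
Sum = 0.0894 bits.

0.0894 bits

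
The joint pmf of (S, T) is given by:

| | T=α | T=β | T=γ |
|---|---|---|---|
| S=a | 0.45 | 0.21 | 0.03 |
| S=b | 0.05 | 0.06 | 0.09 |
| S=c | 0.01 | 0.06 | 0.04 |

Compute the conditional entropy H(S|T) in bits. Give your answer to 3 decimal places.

Marginals: p(S) = (0.6900, 0.2000, 0.1100), p(T) = (0.5100, 0.3300, 0.1600).
H(S|T) = Σ p(T) · H(S|T=·).
  T=α: p=0.5100, H(S|T=α) = 0.5990
  T=β: p=0.3300, H(S|T=β) = 1.3093
  T=γ: p=0.1600, H(S|T=γ) = 1.4197
Weighted sum = 0.965 bits.

0.965 bits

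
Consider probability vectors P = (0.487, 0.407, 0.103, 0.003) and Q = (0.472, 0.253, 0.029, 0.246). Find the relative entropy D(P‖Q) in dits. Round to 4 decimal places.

0.1416 dits

D(P‖Q) = Σ p·log₁₀(p/q).
  0.487·log₁₀(0.487/0.472) = 0.00662
  0.407·log₁₀(0.407/0.253) = 0.08403
  0.103·log₁₀(0.103/0.029) = 0.05670
  0.003·log₁₀(0.003/0.246) = -0.00574
D(P‖Q) = 0.1416 dits.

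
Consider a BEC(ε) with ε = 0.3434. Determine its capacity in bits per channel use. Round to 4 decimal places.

0.6566 bits

Binary erasure channel: capacity C = 1 − ε.
C = 1 − 0.3434 = 0.6566 bits per channel use.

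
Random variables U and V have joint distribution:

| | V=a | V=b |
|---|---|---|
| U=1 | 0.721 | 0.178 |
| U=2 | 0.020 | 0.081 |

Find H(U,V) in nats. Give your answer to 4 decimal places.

H(U,V) = −Σ p(x,y)·ln p(x,y) over all 4 cells.
  cell (1,a): −0.721·ln0.721 = 0.23585
  cell (1,b): −0.178·ln0.178 = 0.30722
  cell (2,a): −0.020·ln0.020 = 0.07824
  cell (2,b): −0.081·ln0.081 = 0.20358
Sum = 0.8249 nats.

0.8249 nats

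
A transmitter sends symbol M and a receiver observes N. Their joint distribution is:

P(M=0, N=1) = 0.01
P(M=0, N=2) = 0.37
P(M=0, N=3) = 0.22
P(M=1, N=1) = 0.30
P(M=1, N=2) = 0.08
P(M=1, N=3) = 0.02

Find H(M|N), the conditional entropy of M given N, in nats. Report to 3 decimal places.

Chain rule: H(M|N) = H(M,N) − H(N).
Marginals: p(M) = (0.6000, 0.4000), p(N) = (0.3100, 0.4500, 0.2400).
H(M,N) = 1.3885 nats; H(N) = 1.0649 nats.
H(M|N) = 1.3885 − 1.0649 = 0.324 nats.

0.324 nats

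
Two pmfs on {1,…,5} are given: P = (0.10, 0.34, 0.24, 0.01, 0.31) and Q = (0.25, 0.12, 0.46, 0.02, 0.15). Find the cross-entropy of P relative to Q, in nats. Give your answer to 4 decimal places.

H(P,Q) = −Σ p·ln q.
  −0.10·ln(0.25) = 0.13863
  −0.34·ln(0.12) = 0.72089
  −0.24·ln(0.46) = 0.18637
  −0.01·ln(0.02) = 0.03912
  −0.31·ln(0.15) = 0.58811
H(P,Q) = 1.6731 nats.

1.6731 nats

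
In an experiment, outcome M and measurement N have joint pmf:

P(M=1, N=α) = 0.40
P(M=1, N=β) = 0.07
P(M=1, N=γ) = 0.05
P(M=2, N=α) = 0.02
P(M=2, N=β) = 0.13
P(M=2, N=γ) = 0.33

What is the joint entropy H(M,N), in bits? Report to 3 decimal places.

2.037 bits

H(M,N) = −Σ p(x,y)·log₂ p(x,y) over all 6 cells.
  cell (1,α): −0.40·log₂0.40 = 0.5288
  cell (1,β): −0.07·log₂0.07 = 0.2686
  cell (1,γ): −0.05·log₂0.05 = 0.2161
  cell (2,α): −0.02·log₂0.02 = 0.1129
  cell (2,β): −0.13·log₂0.13 = 0.3826
  cell (2,γ): −0.33·log₂0.33 = 0.5278
Sum = 2.037 bits.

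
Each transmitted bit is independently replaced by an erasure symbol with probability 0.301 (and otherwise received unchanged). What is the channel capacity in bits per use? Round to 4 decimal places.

Binary erasure channel: capacity C = 1 − ε.
C = 1 − 0.301 = 0.6990 bits per channel use.

0.6990 bits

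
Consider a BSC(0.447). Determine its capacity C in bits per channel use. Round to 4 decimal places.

0.0081 bits

Binary symmetric channel: C = 1 − h₂(ε) where h₂ is the binary entropy function.
h₂(0.447) = −0.447·log₂0.447 − 0.553·log₂0.553 = 0.9919.
C = 1 − 0.9919 = 0.0081 bits per channel use.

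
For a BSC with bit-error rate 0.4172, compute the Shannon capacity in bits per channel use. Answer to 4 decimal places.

0.0199 bits

Binary symmetric channel: C = 1 − h₂(ε) where h₂ is the binary entropy function.
h₂(0.4172) = −0.4172·log₂0.4172 − 0.5828·log₂0.5828 = 0.9801.
C = 1 − 0.9801 = 0.0199 bits per channel use.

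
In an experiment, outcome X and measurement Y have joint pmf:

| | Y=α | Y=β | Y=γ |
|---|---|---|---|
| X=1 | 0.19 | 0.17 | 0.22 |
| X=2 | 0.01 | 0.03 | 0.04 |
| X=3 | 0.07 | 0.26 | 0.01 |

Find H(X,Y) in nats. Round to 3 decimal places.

1.812 nats

H(X,Y) = −Σ p(x,y)·ln p(x,y) over all 9 cells.
  cell (1,α): −0.19·ln0.19 = 0.3155
  cell (1,β): −0.17·ln0.17 = 0.3012
  cell (1,γ): −0.22·ln0.22 = 0.3331
  cell (2,α): −0.01·ln0.01 = 0.0461
  cell (2,β): −0.03·ln0.03 = 0.1052
  cell (2,γ): −0.04·ln0.04 = 0.1288
  cell (3,α): −0.07·ln0.07 = 0.1861
  cell (3,β): −0.26·ln0.26 = 0.3502
  cell (3,γ): −0.01·ln0.01 = 0.0461
Sum = 1.812 nats.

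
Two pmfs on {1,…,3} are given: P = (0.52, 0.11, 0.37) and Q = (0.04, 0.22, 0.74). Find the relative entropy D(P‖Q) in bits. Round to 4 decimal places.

D(P‖Q) = Σ p·log₂(p/q).
  0.52·log₂(0.52/0.04) = 1.92423
  0.11·log₂(0.11/0.22) = -0.11000
  0.37·log₂(0.37/0.74) = -0.37000
D(P‖Q) = 1.4442 bits.

1.4442 bits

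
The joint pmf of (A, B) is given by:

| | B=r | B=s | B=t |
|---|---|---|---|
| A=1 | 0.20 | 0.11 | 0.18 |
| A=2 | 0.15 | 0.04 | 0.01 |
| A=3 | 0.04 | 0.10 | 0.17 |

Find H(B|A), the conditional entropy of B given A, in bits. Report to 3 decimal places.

Chain rule: H(B|A) = H(A,B) − H(A).
Marginals: p(A) = (0.4900, 0.2000, 0.3100), p(B) = (0.3900, 0.2500, 0.3600).
H(A,B) = 2.8753 bits; H(A) = 1.4925 bits.
H(B|A) = 2.8753 − 1.4925 = 1.383 bits.

1.383 bits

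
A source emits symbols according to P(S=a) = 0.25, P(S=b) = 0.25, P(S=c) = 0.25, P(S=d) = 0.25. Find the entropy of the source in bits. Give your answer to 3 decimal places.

H(S) = −Σ p·log₂ p.
  −(0.25)·log₂(0.25) = 0.5000
  −(0.25)·log₂(0.25) = 0.5000
  −(0.25)·log₂(0.25) = 0.5000
  −(0.25)·log₂(0.25) = 0.5000
Sum: 0.5000 + 0.5000 + 0.5000 + 0.5000 = 2.000 bits.

2.000 bits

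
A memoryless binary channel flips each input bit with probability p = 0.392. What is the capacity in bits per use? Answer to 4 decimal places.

Binary symmetric channel: C = 1 − h₂(ε) where h₂ is the binary entropy function.
h₂(0.392) = −0.392·log₂0.392 − 0.608·log₂0.608 = 0.9661.
C = 1 − 0.9661 = 0.0339 bits per channel use.

0.0339 bits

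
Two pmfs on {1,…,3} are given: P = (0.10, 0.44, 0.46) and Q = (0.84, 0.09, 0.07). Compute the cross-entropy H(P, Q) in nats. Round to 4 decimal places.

H(P,Q) = −Σ p·ln q.
  −0.10·ln(0.84) = 0.01744
  −0.44·ln(0.09) = 1.05950
  −0.46·ln(0.07) = 1.22326
H(P,Q) = 2.3002 nats.

2.3002 nats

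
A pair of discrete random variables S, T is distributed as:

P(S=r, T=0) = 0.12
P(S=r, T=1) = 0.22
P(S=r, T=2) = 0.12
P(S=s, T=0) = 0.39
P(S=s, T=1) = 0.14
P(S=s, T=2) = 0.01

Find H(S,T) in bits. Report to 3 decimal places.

H(S,T) = −Σ p(x,y)·log₂ p(x,y) over all 6 cells.
  cell (r,0): −0.12·log₂0.12 = 0.3671
  cell (r,1): −0.22·log₂0.22 = 0.4806
  cell (r,2): −0.12·log₂0.12 = 0.3671
  cell (s,0): −0.39·log₂0.39 = 0.5298
  cell (s,1): −0.14·log₂0.14 = 0.3971
  cell (s,2): −0.01·log₂0.01 = 0.0664
Sum = 2.208 bits.

2.208 bits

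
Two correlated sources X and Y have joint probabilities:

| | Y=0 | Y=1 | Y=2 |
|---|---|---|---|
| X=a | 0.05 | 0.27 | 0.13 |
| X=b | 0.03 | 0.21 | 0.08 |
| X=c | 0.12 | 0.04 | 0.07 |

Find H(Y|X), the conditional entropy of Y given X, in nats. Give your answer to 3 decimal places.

0.911 nats

Marginals: p(X) = (0.4500, 0.3200, 0.2300), p(Y) = (0.2000, 0.5200, 0.2800).
H(Y|X) = Σ p(X) · H(Y|X=·).
  X=a: p=0.4500, H(Y|X=a) = 0.9093
  X=b: p=0.3200, H(Y|X=b) = 0.8449
  X=c: p=0.2300, H(Y|X=c) = 1.0057
Weighted sum = 0.911 nats.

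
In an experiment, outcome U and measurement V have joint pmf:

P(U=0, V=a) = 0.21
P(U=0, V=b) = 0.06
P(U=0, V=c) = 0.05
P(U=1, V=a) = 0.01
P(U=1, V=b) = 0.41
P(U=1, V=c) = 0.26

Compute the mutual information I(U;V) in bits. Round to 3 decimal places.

0.389 bits

Marginals: p(U) = (0.3200, 0.6800), p(V) = (0.2200, 0.4700, 0.3100).
I(U;V) = Σ p(x,y)·log₂[p(x,y)/(p(x)p(y))].
  (0,a): 0.21·log₂(2.9830) = 0.3311
  (0,b): 0.06·log₂(0.3989) = -0.0795
  (0,c): 0.05·log₂(0.5040) = -0.0494
  (1,a): 0.01·log₂(0.0668) = -0.0390
  (1,b): 0.41·log₂(1.2829) = 0.1473
  (1,c): 0.26·log₂(1.2334) = 0.0787
Sum = 0.389 bits.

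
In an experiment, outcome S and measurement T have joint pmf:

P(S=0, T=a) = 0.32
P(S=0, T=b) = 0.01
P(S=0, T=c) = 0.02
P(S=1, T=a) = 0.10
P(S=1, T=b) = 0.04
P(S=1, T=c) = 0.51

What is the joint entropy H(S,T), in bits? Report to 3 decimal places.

1.719 bits

H(S,T) = −Σ p(x,y)·log₂ p(x,y) over all 6 cells.
  cell (0,a): −0.32·log₂0.32 = 0.5260
  cell (0,b): −0.01·log₂0.01 = 0.0664
  cell (0,c): −0.02·log₂0.02 = 0.1129
  cell (1,a): −0.10·log₂0.10 = 0.3322
  cell (1,b): −0.04·log₂0.04 = 0.1858
  cell (1,c): −0.51·log₂0.51 = 0.4954
Sum = 1.719 bits.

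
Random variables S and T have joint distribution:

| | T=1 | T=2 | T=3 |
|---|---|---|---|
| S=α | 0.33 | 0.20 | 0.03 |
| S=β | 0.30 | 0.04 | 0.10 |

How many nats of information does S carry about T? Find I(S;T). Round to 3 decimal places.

0.072 nats

Marginals: p(S) = (0.5600, 0.4400), p(T) = (0.6300, 0.2400, 0.1300).
I(S;T) = Σ p(x,y)·ln[p(x,y)/(p(x)p(y))].
  (α,1): 0.33·ln(0.9354) = -0.0220
  (α,2): 0.20·ln(1.4881) = 0.0795
  (α,3): 0.03·ln(0.4121) = -0.0266
  (β,1): 0.30·ln(1.0823) = 0.0237
  (β,2): 0.04·ln(0.3788) = -0.0388
  (β,3): 0.10·ln(1.7483) = 0.0559
Sum = 0.072 nats.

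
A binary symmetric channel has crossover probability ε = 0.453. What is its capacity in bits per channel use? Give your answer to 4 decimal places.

0.0064 bits

Binary symmetric channel: C = 1 − h₂(ε) where h₂ is the binary entropy function.
h₂(0.453) = −0.453·log₂0.453 − 0.547·log₂0.547 = 0.9936.
C = 1 − 0.9936 = 0.0064 bits per channel use.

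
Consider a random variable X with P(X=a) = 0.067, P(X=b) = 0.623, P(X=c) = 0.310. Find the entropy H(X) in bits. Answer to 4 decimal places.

H(X) = −Σ p·log₂ p.
  −(0.067)·log₂(0.067) = 0.26128
  −(0.623)·log₂(0.623) = 0.42532
  −(0.310)·log₂(0.310) = 0.52379
Sum: 0.26128 + 0.42532 + 0.52379 = 1.2104 bits.

1.2104 bits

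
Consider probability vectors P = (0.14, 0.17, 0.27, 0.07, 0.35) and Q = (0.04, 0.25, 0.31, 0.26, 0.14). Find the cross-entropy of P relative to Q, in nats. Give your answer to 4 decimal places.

H(P,Q) = −Σ p·ln q.
  −0.14·ln(0.04) = 0.45064
  −0.17·ln(0.25) = 0.23567
  −0.27·ln(0.31) = 0.31622
  −0.07·ln(0.26) = 0.09430
  −0.35·ln(0.14) = 0.68814
H(P,Q) = 1.7850 nats.

1.7850 nats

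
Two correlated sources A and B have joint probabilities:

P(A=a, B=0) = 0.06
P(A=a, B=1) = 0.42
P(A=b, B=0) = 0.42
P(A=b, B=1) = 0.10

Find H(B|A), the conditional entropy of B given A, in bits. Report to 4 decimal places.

0.6282 bits

Marginals: p(A) = (0.4800, 0.5200), p(B) = (0.4800, 0.5200).
H(B|A) = Σ p(A) · H(B|A=·).
  A=a: p=0.4800, H(B|A=a) = 0.5436
  A=b: p=0.5200, H(B|A=b) = 0.7063
Weighted sum = 0.6282 bits.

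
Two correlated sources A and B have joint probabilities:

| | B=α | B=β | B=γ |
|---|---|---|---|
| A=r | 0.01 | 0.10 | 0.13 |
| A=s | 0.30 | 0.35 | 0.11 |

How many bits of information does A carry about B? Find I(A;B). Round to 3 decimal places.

0.149 bits

Marginals: p(A) = (0.2400, 0.7600), p(B) = (0.3100, 0.4500, 0.2400).
I(A;B) = H(A) + H(B) − H(A,B).
H(A) = 0.7950, H(B) = 1.5363, H(A,B) = 2.1828.
I(A;B) = 0.7950 + 1.5363 − 2.1828 = 0.149 bits.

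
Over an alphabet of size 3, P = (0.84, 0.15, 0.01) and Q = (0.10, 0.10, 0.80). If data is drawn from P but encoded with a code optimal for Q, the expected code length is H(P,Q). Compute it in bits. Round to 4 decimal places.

3.2919 bits

H(P,Q) = −Σ p·log₂ q.
  −0.84·log₂(0.10) = 2.79042
  −0.15·log₂(0.10) = 0.49829
  −0.01·log₂(0.80) = 0.00322
H(P,Q) = 3.2919 bits.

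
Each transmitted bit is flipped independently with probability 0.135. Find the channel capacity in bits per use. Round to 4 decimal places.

Binary symmetric channel: C = 1 − h₂(ε) where h₂ is the binary entropy function.
h₂(0.135) = −0.135·log₂0.135 − 0.865·log₂0.865 = 0.5710.
C = 1 − 0.5710 = 0.4290 bits per channel use.

0.4290 bits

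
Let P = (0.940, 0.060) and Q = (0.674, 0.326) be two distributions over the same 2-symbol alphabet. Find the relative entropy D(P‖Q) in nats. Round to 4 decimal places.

0.2111 nats

D(P‖Q) = Σ p·ln(p/q).
  0.940·ln(0.940/0.674) = 0.31269
  0.060·ln(0.060/0.326) = -0.10155
D(P‖Q) = 0.2111 nats.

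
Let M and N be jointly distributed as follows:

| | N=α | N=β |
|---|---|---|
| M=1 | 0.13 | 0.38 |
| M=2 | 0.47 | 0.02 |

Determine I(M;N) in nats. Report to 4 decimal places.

Marginals: p(M) = (0.5100, 0.4900), p(N) = (0.6000, 0.4000).
I(M;N) = Σ p(x,y)·ln[p(x,y)/(p(x)p(y))].
  (1,α): 0.13·ln(0.4248) = -0.11129
  (1,β): 0.38·ln(1.8627) = 0.23638
  (2,α): 0.47·ln(1.5986) = 0.22050
  (2,β): 0.02·ln(0.1020) = -0.04565
Sum = 0.2999 nats.

0.2999 nats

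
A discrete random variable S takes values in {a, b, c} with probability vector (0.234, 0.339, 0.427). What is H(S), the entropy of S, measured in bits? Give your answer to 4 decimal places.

H(S) = −Σ p·log₂ p.
  −(0.234)·log₂(0.234) = 0.49033
  −(0.339)·log₂(0.339) = 0.52906
  −(0.427)·log₂(0.427) = 0.52422
Sum: 0.49033 + 0.52906 + 0.52422 = 1.5436 bits.

1.5436 bits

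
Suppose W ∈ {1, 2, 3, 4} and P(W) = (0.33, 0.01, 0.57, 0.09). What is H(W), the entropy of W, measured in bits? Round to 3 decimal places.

H(W) = −Σ p·log₂ p.
  −(0.33)·log₂(0.33) = 0.5278
  −(0.01)·log₂(0.01) = 0.0664
  −(0.57)·log₂(0.57) = 0.4623
  −(0.09)·log₂(0.09) = 0.3127
Sum: 0.5278 + 0.0664 + 0.4623 + 0.3127 = 1.369 bits.

1.369 bits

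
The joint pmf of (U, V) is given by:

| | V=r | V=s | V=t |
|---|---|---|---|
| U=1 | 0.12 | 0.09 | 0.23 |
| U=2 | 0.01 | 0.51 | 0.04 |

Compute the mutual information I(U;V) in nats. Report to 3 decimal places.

0.284 nats

Marginals: p(U) = (0.4400, 0.5600), p(V) = (0.1300, 0.6000, 0.2700).
I(U;V) = Σ p(x,y)·ln[p(x,y)/(p(x)p(y))].
  (1,r): 0.12·ln(2.0979) = 0.0889
  (1,s): 0.09·ln(0.3409) = -0.0969
  (1,t): 0.23·ln(1.9360) = 0.1519
  (2,r): 0.01·ln(0.1374) = -0.0199
  (2,s): 0.51·ln(1.5179) = 0.2128
  (2,t): 0.04·ln(0.2646) = -0.0532
Sum = 0.284 nats.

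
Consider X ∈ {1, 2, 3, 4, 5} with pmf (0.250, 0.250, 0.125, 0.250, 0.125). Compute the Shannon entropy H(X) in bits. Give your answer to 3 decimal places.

H(X) = −Σ p·log₂ p.
  −(0.250)·log₂(0.250) = 0.5000
  −(0.250)·log₂(0.250) = 0.5000
  −(0.125)·log₂(0.125) = 0.3750
  −(0.250)·log₂(0.250) = 0.5000
  −(0.125)·log₂(0.125) = 0.3750
Sum: 0.5000 + 0.5000 + 0.3750 + 0.5000 + 0.3750 = 2.250 bits.

2.250 bits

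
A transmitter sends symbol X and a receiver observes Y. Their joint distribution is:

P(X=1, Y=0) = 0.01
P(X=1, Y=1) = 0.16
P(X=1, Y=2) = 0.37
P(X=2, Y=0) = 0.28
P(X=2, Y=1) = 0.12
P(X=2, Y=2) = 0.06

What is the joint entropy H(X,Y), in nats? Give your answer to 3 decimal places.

1.487 nats

H(X,Y) = −Σ p(x,y)·ln p(x,y) over all 6 cells.
  cell (1,0): −0.01·ln0.01 = 0.0461
  cell (1,1): −0.16·ln0.16 = 0.2932
  cell (1,2): −0.37·ln0.37 = 0.3679
  cell (2,0): −0.28·ln0.28 = 0.3564
  cell (2,1): −0.12·ln0.12 = 0.2544
  cell (2,2): −0.06·ln0.06 = 0.1688
Sum = 1.487 nats.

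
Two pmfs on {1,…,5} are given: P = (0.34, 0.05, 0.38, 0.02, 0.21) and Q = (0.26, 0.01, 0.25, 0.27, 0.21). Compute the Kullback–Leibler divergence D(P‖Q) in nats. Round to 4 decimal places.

0.2787 nats

D(P‖Q) = Σ p·ln(p/q).
  0.34·ln(0.34/0.26) = 0.09121
  0.05·ln(0.05/0.01) = 0.08047
  0.38·ln(0.38/0.25) = 0.15911
  0.02·ln(0.02/0.27) = -0.05205
  0.21·ln(0.21/0.21) = 0.00000
D(P‖Q) = 0.2787 nats.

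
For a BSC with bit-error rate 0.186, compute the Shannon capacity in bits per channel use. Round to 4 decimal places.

Binary symmetric channel: C = 1 − h₂(ε) where h₂ is the binary entropy function.
h₂(0.186) = −0.186·log₂0.186 − 0.814·log₂0.814 = 0.6930.
C = 1 − 0.6930 = 0.3070 bits per channel use.

0.3070 bits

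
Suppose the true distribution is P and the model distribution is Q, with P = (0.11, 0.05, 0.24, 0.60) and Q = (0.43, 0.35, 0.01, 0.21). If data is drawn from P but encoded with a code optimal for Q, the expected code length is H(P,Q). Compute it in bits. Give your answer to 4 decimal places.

3.1551 bits

H(P,Q) = −Σ p·log₂ q.
  −0.11·log₂(0.43) = 0.13394
  −0.05·log₂(0.35) = 0.07573
  −0.24·log₂(0.01) = 1.59453
  −0.60·log₂(0.21) = 1.35092
H(P,Q) = 3.1551 bits.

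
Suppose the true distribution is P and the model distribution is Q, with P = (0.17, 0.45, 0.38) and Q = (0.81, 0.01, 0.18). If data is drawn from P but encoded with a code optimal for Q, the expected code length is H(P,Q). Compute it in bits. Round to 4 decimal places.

H(P,Q) = −Σ p·log₂ q.
  −0.17·log₂(0.81) = 0.05168
  −0.45·log₂(0.01) = 2.98974
  −0.38·log₂(0.18) = 0.94009
H(P,Q) = 3.9815 bits.

3.9815 bits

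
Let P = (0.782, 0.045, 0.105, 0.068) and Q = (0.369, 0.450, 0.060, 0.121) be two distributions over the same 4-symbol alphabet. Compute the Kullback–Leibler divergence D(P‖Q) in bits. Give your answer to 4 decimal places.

0.7261 bits

D(P‖Q) = Σ p·log₂(p/q).
  0.782·log₂(0.782/0.369) = 0.84733
  0.045·log₂(0.045/0.450) = -0.14949
  0.105·log₂(0.105/0.060) = 0.08477
  0.068·log₂(0.068/0.121) = -0.05654
D(P‖Q) = 0.7261 bits.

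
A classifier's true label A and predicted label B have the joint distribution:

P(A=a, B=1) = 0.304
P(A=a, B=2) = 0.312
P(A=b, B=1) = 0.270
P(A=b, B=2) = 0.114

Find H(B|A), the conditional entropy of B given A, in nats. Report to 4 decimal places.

0.6605 nats

Chain rule: H(B|A) = H(A,B) − H(A).
Marginals: p(A) = (0.6160, 0.3840), p(B) = (0.5740, 0.4260).
H(A,B) = 1.3265 nats; H(A) = 0.6660 nats.
H(B|A) = 1.3265 − 0.6660 = 0.6605 nats.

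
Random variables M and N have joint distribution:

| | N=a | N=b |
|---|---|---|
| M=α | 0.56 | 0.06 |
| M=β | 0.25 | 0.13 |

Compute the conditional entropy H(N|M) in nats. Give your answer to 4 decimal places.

0.4412 nats

Chain rule: H(N|M) = H(M,N) − H(M).
Marginals: p(M) = (0.6200, 0.3800), p(N) = (0.8100, 0.1900).
H(M,N) = 1.1053 nats; H(M) = 0.6641 nats.
H(N|M) = 1.1053 − 0.6641 = 0.4412 nats.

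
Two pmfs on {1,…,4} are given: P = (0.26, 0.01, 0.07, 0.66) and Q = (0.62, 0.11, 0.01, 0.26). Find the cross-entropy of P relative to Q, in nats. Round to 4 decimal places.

1.3578 nats

H(P,Q) = −Σ p·ln q.
  −0.26·ln(0.62) = 0.12429
  −0.01·ln(0.11) = 0.02207
  −0.07·ln(0.01) = 0.32236
  −0.66·ln(0.26) = 0.88907
H(P,Q) = 1.3578 nats.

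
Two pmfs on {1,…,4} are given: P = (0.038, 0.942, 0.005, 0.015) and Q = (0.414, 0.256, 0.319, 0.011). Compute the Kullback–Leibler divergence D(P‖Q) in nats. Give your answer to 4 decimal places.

1.1204 nats

D(P‖Q) = Σ p·ln(p/q).
  0.038·ln(0.038/0.414) = -0.09075
  0.942·ln(0.942/0.256) = 1.22726
  0.005·ln(0.005/0.319) = -0.02078
  0.015·ln(0.015/0.011) = 0.00465
D(P‖Q) = 1.1204 nats.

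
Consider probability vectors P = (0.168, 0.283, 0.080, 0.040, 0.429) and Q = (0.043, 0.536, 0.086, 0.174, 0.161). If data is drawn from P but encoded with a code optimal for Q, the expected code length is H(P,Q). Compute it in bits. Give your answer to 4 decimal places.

2.5317 bits

H(P,Q) = −Σ p·log₂ q.
  −0.168·log₂(0.043) = 0.76264
  −0.283·log₂(0.536) = 0.25461
  −0.080·log₂(0.086) = 0.28316
  −0.040·log₂(0.174) = 0.10091
  −0.429·log₂(0.161) = 1.13036
H(P,Q) = 2.5317 bits.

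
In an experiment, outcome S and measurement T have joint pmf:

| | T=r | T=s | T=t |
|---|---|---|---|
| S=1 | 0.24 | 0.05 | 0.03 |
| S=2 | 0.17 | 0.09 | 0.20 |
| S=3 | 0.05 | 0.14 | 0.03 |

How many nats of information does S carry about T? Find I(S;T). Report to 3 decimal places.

0.151 nats

Marginals: p(S) = (0.3200, 0.4600, 0.2200), p(T) = (0.4600, 0.2800, 0.2600).
I(S;T) = Σ p(x,y)·ln[p(x,y)/(p(x)p(y))].
  (1,r): 0.24·ln(1.6304) = 0.1173
  (1,s): 0.05·ln(0.5580) = -0.0292
  (1,t): 0.03·ln(0.3606) = -0.0306
  (2,r): 0.17·ln(0.8034) = -0.0372
  (2,s): 0.09·ln(0.6988) = -0.0323
  (2,t): 0.20·ln(1.6722) = 0.1028
  (3,r): 0.05·ln(0.4941) = -0.0353
  (3,s): 0.14·ln(2.2727) = 0.1149
  (3,t): 0.03·ln(0.5245) = -0.0194
Sum = 0.151 nats.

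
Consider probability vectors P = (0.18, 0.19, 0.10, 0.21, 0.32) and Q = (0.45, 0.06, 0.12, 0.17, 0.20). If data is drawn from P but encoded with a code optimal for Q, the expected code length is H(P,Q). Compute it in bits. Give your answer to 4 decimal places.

2.5643 bits

H(P,Q) = −Σ p·log₂ q.
  −0.18·log₂(0.45) = 0.20736
  −0.19·log₂(0.06) = 0.77119
  −0.10·log₂(0.12) = 0.30589
  −0.21·log₂(0.17) = 0.53684
  −0.32·log₂(0.20) = 0.74302
H(P,Q) = 2.5643 bits.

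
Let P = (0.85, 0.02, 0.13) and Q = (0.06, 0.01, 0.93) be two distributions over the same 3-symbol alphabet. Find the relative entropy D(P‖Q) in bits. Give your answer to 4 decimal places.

D(P‖Q) = Σ p·log₂(p/q).
  0.85·log₂(0.85/0.06) = 3.25076
  0.02·log₂(0.02/0.01) = 0.02000
  0.13·log₂(0.13/0.93) = -0.36903
D(P‖Q) = 2.9017 bits.

2.9017 bits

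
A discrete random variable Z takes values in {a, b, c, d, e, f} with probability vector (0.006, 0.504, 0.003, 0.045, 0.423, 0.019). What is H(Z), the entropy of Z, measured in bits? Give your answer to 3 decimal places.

1.403 bits

H(Z) = −Σ p·log₂ p.
  −(0.006)·log₂(0.006) = 0.0443
  −(0.504)·log₂(0.504) = 0.4982
  −(0.003)·log₂(0.003) = 0.0251
  −(0.045)·log₂(0.045) = 0.2013
  −(0.423)·log₂(0.423) = 0.5251
  −(0.019)·log₂(0.019) = 0.1086
Sum: 0.0443 + 0.4982 + 0.0251 + 0.2013 + 0.5251 + 0.1086 = 1.403 bits.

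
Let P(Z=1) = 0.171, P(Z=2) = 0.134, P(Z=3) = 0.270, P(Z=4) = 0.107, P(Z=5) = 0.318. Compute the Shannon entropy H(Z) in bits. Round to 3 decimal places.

H(Z) = −Σ p·log₂ p.
  −(0.171)·log₂(0.171) = 0.4357
  −(0.134)·log₂(0.134) = 0.3886
  −(0.270)·log₂(0.270) = 0.5100
  −(0.107)·log₂(0.107) = 0.3450
  −(0.318)·log₂(0.318) = 0.5256
Sum: 0.4357 + 0.3886 + 0.5100 + 0.3450 + 0.5256 = 2.205 bits.

2.205 bits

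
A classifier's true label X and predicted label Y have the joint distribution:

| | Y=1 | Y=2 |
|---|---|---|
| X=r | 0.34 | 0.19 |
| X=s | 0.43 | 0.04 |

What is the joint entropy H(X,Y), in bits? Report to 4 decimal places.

1.6937 bits

H(X,Y) = −Σ p(x,y)·log₂ p(x,y) over all 4 cells.
  cell (r,1): −0.34·log₂0.34 = 0.52917
  cell (r,2): −0.19·log₂0.19 = 0.45523
  cell (s,1): −0.43·log₂0.43 = 0.52356
  cell (s,2): −0.04·log₂0.04 = 0.18575
Sum = 1.6937 bits.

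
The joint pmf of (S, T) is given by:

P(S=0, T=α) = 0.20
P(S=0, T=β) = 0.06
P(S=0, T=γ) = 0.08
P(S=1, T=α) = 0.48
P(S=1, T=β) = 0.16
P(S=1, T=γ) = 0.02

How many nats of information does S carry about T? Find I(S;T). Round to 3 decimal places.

0.050 nats

Marginals: p(S) = (0.3400, 0.6600), p(T) = (0.6800, 0.2200, 0.1000).
I(S;T) = H(S) + H(T) − H(S,T).
H(S) = 0.6410, H(T) = 0.8256, H(S,T) = 1.4165.
I(S;T) = 0.6410 + 0.8256 − 1.4165 = 0.050 nats.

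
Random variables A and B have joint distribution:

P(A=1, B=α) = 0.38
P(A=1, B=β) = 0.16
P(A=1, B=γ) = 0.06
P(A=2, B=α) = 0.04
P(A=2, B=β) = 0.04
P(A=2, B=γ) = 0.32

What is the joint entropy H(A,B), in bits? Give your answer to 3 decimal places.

2.095 bits

H(A,B) = −Σ p(x,y)·log₂ p(x,y) over all 6 cells.
  cell (1,α): −0.38·log₂0.38 = 0.5305
  cell (1,β): −0.16·log₂0.16 = 0.4230
  cell (1,γ): −0.06·log₂0.06 = 0.2435
  cell (2,α): −0.04·log₂0.04 = 0.1858
  cell (2,β): −0.04·log₂0.04 = 0.1858
  cell (2,γ): −0.32·log₂0.32 = 0.5260
Sum = 2.095 bits.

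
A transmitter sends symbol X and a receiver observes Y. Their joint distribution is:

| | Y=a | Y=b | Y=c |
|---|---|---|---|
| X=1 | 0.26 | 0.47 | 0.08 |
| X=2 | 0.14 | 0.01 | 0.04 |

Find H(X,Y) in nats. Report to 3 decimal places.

1.357 nats

H(X,Y) = −Σ p(x,y)·ln p(x,y) over all 6 cells.
  cell (1,a): −0.26·ln0.26 = 0.3502
  cell (1,b): −0.47·ln0.47 = 0.3549
  cell (1,c): −0.08·ln0.08 = 0.2021
  cell (2,a): −0.14·ln0.14 = 0.2753
  cell (2,b): −0.01·ln0.01 = 0.0461
  cell (2,c): −0.04·ln0.04 = 0.1288
Sum = 1.357 nats.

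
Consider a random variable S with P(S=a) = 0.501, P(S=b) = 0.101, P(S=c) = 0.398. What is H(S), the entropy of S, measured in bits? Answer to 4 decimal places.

H(S) = −Σ p·log₂ p.
  −(0.501)·log₂(0.501) = 0.49956
  −(0.101)·log₂(0.101) = 0.33406
  −(0.398)·log₂(0.398) = 0.52901
Sum: 0.49956 + 0.33406 + 0.52901 = 1.3626 bits.

1.3626 bits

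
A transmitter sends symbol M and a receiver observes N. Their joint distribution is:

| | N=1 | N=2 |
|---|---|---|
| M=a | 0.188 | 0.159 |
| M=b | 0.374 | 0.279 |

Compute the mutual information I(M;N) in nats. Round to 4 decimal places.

Marginals: p(M) = (0.3470, 0.6530), p(N) = (0.5620, 0.4380).
I(M;N) = Σ p(x,y)·ln[p(x,y)/(p(x)p(y))].
  (a,1): 0.188·ln(0.9640) = -0.00689
  (a,2): 0.159·ln(1.0461) = 0.00717
  (b,1): 0.374·ln(1.0191) = 0.00708
  (b,2): 0.279·ln(0.9755) = -0.00693
Sum = 0.0004 nats.

0.0004 nats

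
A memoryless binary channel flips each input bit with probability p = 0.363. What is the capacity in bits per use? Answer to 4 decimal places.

0.0549 bits

Binary symmetric channel: C = 1 − h₂(ε) where h₂ is the binary entropy function.
h₂(0.363) = −0.363·log₂0.363 − 0.637·log₂0.637 = 0.9451.
C = 1 − 0.9451 = 0.0549 bits per channel use.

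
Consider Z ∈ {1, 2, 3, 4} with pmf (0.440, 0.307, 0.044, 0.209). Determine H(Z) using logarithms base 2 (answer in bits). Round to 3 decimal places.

1.714 bits

H(Z) = −Σ p·log₂ p.
  −(0.440)·log₂(0.440) = 0.5211
  −(0.307)·log₂(0.307) = 0.5230
  −(0.044)·log₂(0.044) = 0.1983
  −(0.209)·log₂(0.209) = 0.4720
Sum: 0.5211 + 0.5230 + 0.1983 + 0.4720 = 1.714 bits.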